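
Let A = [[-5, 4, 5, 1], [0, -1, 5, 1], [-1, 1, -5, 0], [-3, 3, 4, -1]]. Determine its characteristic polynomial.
χ_A(x) = (x + 1)^2(x + 5)^2

xI - A = [[x + 5, -4, -5, -1], [0, x + 1, -5, -1], [1, -1, x + 5, 0], [3, -3, -4, x + 1]].

Expanding det(xI - A) along the first row:
det(xI - A) = + (x + 5)·det([[x + 1, -5, -1], [-1, x + 5, 0], [-3, -4, x + 1]]) - (-4)·det([[0, -5, -1], [1, x + 5, 0], [3, -4, x + 1]]) + (-5)·det([[0, x + 1, -1], [1, -1, 0], [3, -3, x + 1]]) - (-1)·det([[0, x + 1, -5], [1, -1, x + 5], [3, -3, -4]]).

Evaluating gives χ_A(x) = x^4 + 12x^3 + 46x^2 + 60x + 25 = (x + 1)^2(x + 5)^2.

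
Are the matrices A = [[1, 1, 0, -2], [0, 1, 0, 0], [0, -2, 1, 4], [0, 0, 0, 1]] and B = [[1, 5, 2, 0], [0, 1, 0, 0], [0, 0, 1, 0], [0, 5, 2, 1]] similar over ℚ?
Yes.

Two matrices over a field are similar if and only if they have the same invariant factors.

Both A and B have characteristic polynomial (x - 1)^4 and minimal polynomial (x - 1)^2. Computing further, both have invariant factors x - 1, x - 1, (x - 1)^2. Hence A and B are similar.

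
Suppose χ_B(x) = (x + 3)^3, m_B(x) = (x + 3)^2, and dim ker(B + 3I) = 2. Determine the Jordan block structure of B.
λ = -3: algebraic multiplicity 3 (exponent in χ_B), largest block size 2 (exponent in m_B), 2 blocks (geometric multiplicity). These force block sizes [2, 1].

Jordan blocks: (-3, 2), (-3, 1)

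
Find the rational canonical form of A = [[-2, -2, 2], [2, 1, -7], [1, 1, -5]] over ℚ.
The invariant factors of A (the non-unit diagonal entries of the Smith normal form of xI - A over ℚ[x]) are (x + 2)^3, each dividing the next. The characteristic polynomial is their product, (x + 2)^3.

The rational canonical form is the block-diagonal matrix of companion matrices C(f_i):
R = [[0, 0, -8], [1, 0, -12], [0, 1, -6]].

R = [[0, 0, -8], [1, 0, -12], [0, 1, -6]]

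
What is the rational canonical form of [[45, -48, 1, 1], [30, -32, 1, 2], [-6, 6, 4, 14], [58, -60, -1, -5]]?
R = [[0, 0, 0, 50], [1, 0, 0, 30], [0, 1, 0, -43], [0, 0, 1, 12]]

The invariant factors of A (the non-unit diagonal entries of the Smith normal form of xI - A over ℚ[x]) are (x - 5)^2(x^2 - 2x - 2), each dividing the next. The characteristic polynomial is their product, (x - 5)^2(x^2 - 2x - 2).

The rational canonical form is the block-diagonal matrix of companion matrices C(f_i):
R = [[0, 0, 0, 50], [1, 0, 0, 30], [0, 1, 0, -43], [0, 0, 1, 12]].

Note the characteristic polynomial does not split into linear factors over ℚ, so A has no Jordan form over ℚ; the rational canonical form exists over any field.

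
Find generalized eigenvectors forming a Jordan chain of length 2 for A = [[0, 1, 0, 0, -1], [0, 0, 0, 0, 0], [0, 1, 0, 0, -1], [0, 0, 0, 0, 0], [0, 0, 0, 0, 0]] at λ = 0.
We seek v_1 ∈ ker(A^2) \ ker(A), then set v_{i+1} = A v_i.

One such chain is v_1 = [[0, 1, -1, -2, 0]]^T, v_2 = [[1, 0, 1, 0, 0]]^T. Check: A v_2 = [[0, 0, 0, 0, 0]]^T = 0.

v_1 = [[0, 1, -1, -2, 0]]^T, v_2 = [[1, 0, 1, 0, 0]]^T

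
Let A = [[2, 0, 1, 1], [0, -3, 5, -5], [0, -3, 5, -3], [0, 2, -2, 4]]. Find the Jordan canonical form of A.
The characteristic polynomial is det(xI - A) = (x - 2)^4, so the eigenvalues are 2 (algebraic multiplicity 4).

For λ = 2: rank(A - 2I) = 2, rank((A - 2I)^2) = 1, rank((A - 2I)^3) = 0. The eigenspace has dimension 4 - 2 = 2, so there are 2 Jordan blocks; the rank sequence gives block sizes [3, 1].

Assembling the blocks gives the Jordan form J above.

J = [[2, 1, 0, 0], [0, 2, 1, 0], [0, 0, 2, 0], [0, 0, 0, 2]]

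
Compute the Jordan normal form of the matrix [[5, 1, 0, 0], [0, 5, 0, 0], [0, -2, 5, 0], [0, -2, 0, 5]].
The characteristic polynomial is det(xI - A) = (x - 5)^4, so the eigenvalues are 5 (algebraic multiplicity 4).

For λ = 5: rank(A - 5I) = 1, rank((A - 5I)^2) = 0. The eigenspace has dimension 4 - 1 = 3, so there are 3 Jordan blocks; the rank sequence gives block sizes [2, 1, 1].

Assembling the blocks gives the Jordan form J above.

J = [[5, 1, 0, 0], [0, 5, 0, 0], [0, 0, 5, 0], [0, 0, 0, 5]]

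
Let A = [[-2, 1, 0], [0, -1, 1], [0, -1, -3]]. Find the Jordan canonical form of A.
J = [[-2, 1, 0], [0, -2, 1], [0, 0, -2]]

The characteristic polynomial is det(xI - A) = (x + 2)^3, so the eigenvalues are -2 (algebraic multiplicity 3).

For λ = -2: rank(A + 2I) = 2, rank((A + 2I)^2) = 1, rank((A + 2I)^3) = 0. The eigenspace has dimension 3 - 2 = 1, so there is 1 Jordan block; the rank sequence gives block sizes [3].

Assembling the blocks gives the Jordan form J above.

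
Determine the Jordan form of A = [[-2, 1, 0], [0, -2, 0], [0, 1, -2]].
J = [[-2, 1, 0], [0, -2, 0], [0, 0, -2]]

The characteristic polynomial is det(xI - A) = (x + 2)^3, so the eigenvalues are -2 (algebraic multiplicity 3).

For λ = -2: rank(A + 2I) = 1, rank((A + 2I)^2) = 0. The eigenspace has dimension 3 - 1 = 2, so there are 2 Jordan blocks; the rank sequence gives block sizes [2, 1].

Assembling the blocks gives the Jordan form J above.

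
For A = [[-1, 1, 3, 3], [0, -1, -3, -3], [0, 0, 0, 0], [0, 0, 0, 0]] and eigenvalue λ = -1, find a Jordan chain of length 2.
We seek v_1 ∈ ker((A + I)^2) \ ker(A + I), then set v_{i+1} = (A + I) v_i.

One such chain is v_1 = [[0, 1, 0, 0]]^T, v_2 = [[1, 0, 0, 0]]^T. Check: (A + I) v_2 = [[0, 0, 0, 0]]^T = 0.

v_1 = [[0, 1, 0, 0]]^T, v_2 = [[1, 0, 0, 0]]^T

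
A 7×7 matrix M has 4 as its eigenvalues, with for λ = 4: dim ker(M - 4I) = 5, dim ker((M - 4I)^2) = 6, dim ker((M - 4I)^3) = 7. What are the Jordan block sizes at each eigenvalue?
Jordan blocks: (4, 3), (4, 1), (4, 1), (4, 1), (4, 1)

λ = 4: successive nullity increments [5, 1, 1] count blocks of size ≥ k; block sizes are [3, 1, 1, 1, 1].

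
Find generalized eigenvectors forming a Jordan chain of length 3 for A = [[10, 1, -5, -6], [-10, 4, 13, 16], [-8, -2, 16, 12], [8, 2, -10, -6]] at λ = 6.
We seek v_1 ∈ ker((A - 6I)^3) \ ker((A - 6I)^2), then set v_{i+1} = (A - 6I) v_i.

One such chain is v_1 = [[1, 0, 1, 0]]^T, v_2 = [[-1, 3, 2, -2]]^T, v_3 = [[1, -2, -2, 2]]^T. Check: (A - 6I) v_3 = [[0, 0, 0, 0]]^T = 0.

v_1 = [[1, 0, 1, 0]]^T, v_2 = [[-1, 3, 2, -2]]^T, v_3 = [[1, -2, -2, 2]]^T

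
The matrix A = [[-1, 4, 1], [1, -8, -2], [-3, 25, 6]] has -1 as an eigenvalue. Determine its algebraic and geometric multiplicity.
algebraic multiplicity 3, geometric multiplicity 1

The characteristic polynomial is (x + 1)^3, so the factor x + 1 appears with exponent 3: the algebraic multiplicity is 3.

rank(A + I) = 2, so the eigenspace has dimension 3 - 2 = 1: the geometric multiplicity is 1.

Since 1 < 3, A is not diagonalizable.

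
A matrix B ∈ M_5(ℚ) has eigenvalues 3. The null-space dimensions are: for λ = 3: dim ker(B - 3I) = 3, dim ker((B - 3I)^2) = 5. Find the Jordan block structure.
Jordan blocks: (3, 2), (3, 2), (3, 1)

λ = 3: successive nullity increments [3, 2] count blocks of size ≥ k; block sizes are [2, 2, 1].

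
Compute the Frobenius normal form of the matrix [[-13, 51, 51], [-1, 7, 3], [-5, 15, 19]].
R = [[4, 0, 0], [0, 0, -20], [0, 1, 9]]

The invariant factors of A (the non-unit diagonal entries of the Smith normal form of xI - A over ℚ[x]) are x - 4, (x - 5)(x - 4), each dividing the next. The characteristic polynomial is their product, (x - 5)(x - 4)^2.

The rational canonical form is the block-diagonal matrix of companion matrices C(f_i):
R = [[4, 0, 0], [0, 0, -20], [0, 1, 9]].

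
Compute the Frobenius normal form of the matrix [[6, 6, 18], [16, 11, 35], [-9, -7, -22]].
R = [[0, 0, 6], [1, 0, -3], [0, 1, -5]]

The invariant factors of A (the non-unit diagonal entries of the Smith normal form of xI - A over ℚ[x]) are (x + 2)(x^2 + 3x - 3), each dividing the next. The characteristic polynomial is their product, (x + 2)(x^2 + 3x - 3).

The rational canonical form is the block-diagonal matrix of companion matrices C(f_i):
R = [[0, 0, 6], [1, 0, -3], [0, 1, -5]].

Note the characteristic polynomial does not split into linear factors over ℚ, so A has no Jordan form over ℚ; the rational canonical form exists over any field.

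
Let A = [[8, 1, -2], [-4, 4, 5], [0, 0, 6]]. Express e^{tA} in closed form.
A has Jordan form J = [[6, 1, 0], [0, 6, 1], [0, 0, 6]] with A = PJP^{-1}, so e^{tA} = P e^{tJ} P^{-1}.

For a Jordan block J_k(λ), e^{tJ_k(λ)} = e^{λt} · (I + tN + t^2 N^2/2! + ... + t^{k-1} N^{k-1}/(k-1)!) where N is the nilpotent superdiagonal part.

Assembling the blocks and conjugating back gives the entries of e^{tA} as shown above.

e^{tA} = [[(2*t + 1)*e^{6*t}, t*e^{6*t}, t*(t - 4)*e^{6*t}/2], [-4*t*e^{6*t}, (1 - 2*t)*e^{6*t}, t*(5 - t)*e^{6*t}], [0, 0, e^{6*t}]]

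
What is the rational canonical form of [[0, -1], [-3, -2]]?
The invariant factors of A (the non-unit diagonal entries of the Smith normal form of xI - A over ℚ[x]) are (x - 1)(x + 3), each dividing the next. The characteristic polynomial is their product, (x - 1)(x + 3).

The rational canonical form is the block-diagonal matrix of companion matrices C(f_i):
R = [[0, 3], [1, -2]].

R = [[0, 3], [1, -2]]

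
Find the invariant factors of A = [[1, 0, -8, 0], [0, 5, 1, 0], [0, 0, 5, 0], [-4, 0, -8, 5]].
The Jordan structure of A has elementary divisors (x - 1), (x - 5)^2, (x - 5). Arranging the block sizes at each eigenvalue in decreasing order and taking row products gives the invariant factors.

Invariant factors (smallest first, each dividing the next): x - 5, (x - 5)^2(x - 1).

Check: the last factor (x - 5)^2(x - 1) is the minimal polynomial, and the product (x - 5)^3(x - 1) is the characteristic polynomial.

x - 5, (x - 5)^2(x - 1)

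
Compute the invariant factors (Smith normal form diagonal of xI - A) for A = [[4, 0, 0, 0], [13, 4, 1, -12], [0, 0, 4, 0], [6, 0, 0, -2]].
The Jordan structure of A has elementary divisors (x + 2), (x - 4)^2, (x - 4). Arranging the block sizes at each eigenvalue in decreasing order and taking row products gives the invariant factors.

Invariant factors (smallest first, each dividing the next): x - 4, (x - 4)^2(x + 2).

Check: the last factor (x - 4)^2(x + 2) is the minimal polynomial, and the product (x - 4)^3(x + 2) is the characteristic polynomial.

x - 4, (x - 4)^2(x + 2)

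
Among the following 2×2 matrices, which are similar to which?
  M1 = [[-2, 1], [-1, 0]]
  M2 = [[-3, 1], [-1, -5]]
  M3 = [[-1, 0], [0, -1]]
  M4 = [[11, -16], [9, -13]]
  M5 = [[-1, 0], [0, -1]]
3 classes: {M1, M4}, {M2}, {M3, M5}

Characteristic polynomials: χ_{M1} = (x + 1)^2, χ_{M2} = (x + 4)^2, χ_{M3} = (x + 1)^2, χ_{M4} = (x + 1)^2, χ_{M5} = (x + 1)^2.

{M1, M4}: invariant factors (x + 1)^2.

{M2}: invariant factors (x + 4)^2.

{M3, M5}: invariant factors x + 1, x + 1.

Matrices are similar if and only if their invariant-factor lists agree; the partition into similarity classes is {M1, M4}, {M2}, {M3, M5}.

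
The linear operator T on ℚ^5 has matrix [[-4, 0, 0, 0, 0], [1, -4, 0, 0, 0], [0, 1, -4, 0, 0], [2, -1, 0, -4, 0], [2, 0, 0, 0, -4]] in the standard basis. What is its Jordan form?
J = [[-4, 1, 0, 0, 0], [0, -4, 1, 0, 0], [0, 0, -4, 0, 0], [0, 0, 0, -4, 0], [0, 0, 0, 0, -4]]

The characteristic polynomial is det(xI - A) = (x + 4)^5, so the eigenvalues are -4 (algebraic multiplicity 5).

For λ = -4: rank(A + 4I) = 2, rank((A + 4I)^2) = 1, rank((A + 4I)^3) = 0. The eigenspace has dimension 5 - 2 = 3, so there are 3 Jordan blocks; the rank sequence gives block sizes [3, 1, 1].

Assembling the blocks gives the Jordan form J above.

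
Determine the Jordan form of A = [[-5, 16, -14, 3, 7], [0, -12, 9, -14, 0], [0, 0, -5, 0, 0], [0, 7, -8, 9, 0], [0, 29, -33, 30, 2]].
J = [[-5, 1, 0, 0, 0], [0, -5, 1, 0, 0], [0, 0, -5, 0, 0], [0, 0, 0, 2, 1], [0, 0, 0, 0, 2]]

The characteristic polynomial is det(xI - A) = (x - 2)^2(x + 5)^3, so the eigenvalues are -5 (algebraic multiplicity 3), 2 (algebraic multiplicity 2).

For λ = -5: rank(A + 5I) = 4, rank((A + 5I)^2) = 3, rank((A + 5I)^3) = 2. The eigenspace has dimension 5 - 4 = 1, so there is 1 Jordan block; the rank sequence gives block sizes [3].

For λ = 2: rank(A - 2I) = 4, rank((A - 2I)^2) = 3. The eigenspace has dimension 5 - 4 = 1, so there is 1 Jordan block; the rank sequence gives block sizes [2].

Assembling the blocks gives the Jordan form J above.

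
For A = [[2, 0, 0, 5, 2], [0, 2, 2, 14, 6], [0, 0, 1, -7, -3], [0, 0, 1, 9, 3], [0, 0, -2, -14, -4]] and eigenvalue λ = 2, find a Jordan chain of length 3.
v_1 = [[-1, 0, 1, 0, 0]]^T, v_2 = [[0, 2, -1, 1, -2]]^T, v_3 = [[1, 0, 0, 0, 0]]^T

We seek v_1 ∈ ker((A - 2I)^3) \ ker((A - 2I)^2), then set v_{i+1} = (A - 2I) v_i.

One such chain is v_1 = [[-1, 0, 1, 0, 0]]^T, v_2 = [[0, 2, -1, 1, -2]]^T, v_3 = [[1, 0, 0, 0, 0]]^T. Check: (A - 2I) v_3 = [[0, 0, 0, 0, 0]]^T = 0.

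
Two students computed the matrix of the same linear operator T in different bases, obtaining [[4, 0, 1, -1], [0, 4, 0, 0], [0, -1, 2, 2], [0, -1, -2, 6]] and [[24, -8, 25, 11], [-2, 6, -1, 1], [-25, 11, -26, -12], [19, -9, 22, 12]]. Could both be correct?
Yes.

Two matrices over a field are similar if and only if they have the same invariant factors.

Both A and B have characteristic polynomial (x - 4)^4 and minimal polynomial (x - 4)^2. Computing further, both have invariant factors (x - 4)^2, (x - 4)^2. Hence A and B are similar.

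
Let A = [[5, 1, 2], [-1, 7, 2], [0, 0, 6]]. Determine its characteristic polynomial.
xI - A = [[x - 5, -1, -2], [1, x - 7, -2], [0, 0, x - 6]].

Expanding det(xI - A) along the first row:
det(xI - A) = + (x - 5)·det([[x - 7, -2], [0, x - 6]]) - (-1)·det([[1, -2], [0, x - 6]]) + (-2)·det([[1, x - 7], [0, 0]]).

Evaluating gives χ_A(x) = x^3 - 18x^2 + 108x - 216 = (x - 6)^3.

χ_A(x) = (x - 6)^3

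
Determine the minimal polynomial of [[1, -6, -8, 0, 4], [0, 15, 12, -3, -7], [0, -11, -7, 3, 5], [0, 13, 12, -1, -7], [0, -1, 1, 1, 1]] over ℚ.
m_A(x) = (x - 2)^3(x - 1)

The characteristic polynomial factors as (x - 2)^4(x - 1). The minimal polynomial is ∏(x - λ)^{k_λ} where k_λ is the size of the largest Jordan block at λ.

For λ = 1: rank(A - I) = 4, and the largest Jordan block has size 1 (the smallest k with rank((A - I)^k) = rank((A - I)^(k+1))).
For λ = 2: rank(A - 2I) = 3, and the largest Jordan block has size 3 (the smallest k with rank((A - 2I)^k) = rank((A - 2I)^(k+1))).

So m_A(x) = (x - 2)^3(x - 1).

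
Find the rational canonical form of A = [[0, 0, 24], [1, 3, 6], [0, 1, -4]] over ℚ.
R = [[0, 0, 24], [1, 0, 18], [0, 1, -1]]

The invariant factors of A (the non-unit diagonal entries of the Smith normal form of xI - A over ℚ[x]) are (x + 4)(x^2 - 3x - 6), each dividing the next. The characteristic polynomial is their product, (x + 4)(x^2 - 3x - 6).

The rational canonical form is the block-diagonal matrix of companion matrices C(f_i):
R = [[0, 0, 24], [1, 0, 18], [0, 1, -1]].

Note the characteristic polynomial does not split into linear factors over ℚ, so A has no Jordan form over ℚ; the rational canonical form exists over any field.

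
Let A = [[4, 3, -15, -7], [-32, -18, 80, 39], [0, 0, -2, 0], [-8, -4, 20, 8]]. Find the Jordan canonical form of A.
J = [[-2, 1, 0, 0], [0, -2, 1, 0], [0, 0, -2, 0], [0, 0, 0, -2]]

The characteristic polynomial is det(xI - A) = (x + 2)^4, so the eigenvalues are -2 (algebraic multiplicity 4).

For λ = -2: rank(A + 2I) = 2, rank((A + 2I)^2) = 1, rank((A + 2I)^3) = 0. The eigenspace has dimension 4 - 2 = 2, so there are 2 Jordan blocks; the rank sequence gives block sizes [3, 1].

Assembling the blocks gives the Jordan form J above.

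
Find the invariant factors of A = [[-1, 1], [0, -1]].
(x + 1)^2

The Jordan structure of A has elementary divisors (x + 1)^2. Arranging the block sizes at each eigenvalue in decreasing order and taking row products gives the invariant factors.

Invariant factors (smallest first, each dividing the next): (x + 1)^2.

Check: the last factor (x + 1)^2 is the minimal polynomial, and the product (x + 1)^2 is the characteristic polynomial.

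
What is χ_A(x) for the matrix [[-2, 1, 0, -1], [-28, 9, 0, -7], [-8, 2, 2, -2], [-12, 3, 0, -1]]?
χ_A(x) = (x - 2)^4

xI - A = [[x + 2, -1, 0, 1], [28, x - 9, 0, 7], [8, -2, x - 2, 2], [12, -3, 0, x + 1]].

Expanding det(xI - A) along the first row:
det(xI - A) = + (x + 2)·det([[x - 9, 0, 7], [-2, x - 2, 2], [-3, 0, x + 1]]) - (-1)·det([[28, 0, 7], [8, x - 2, 2], [12, 0, x + 1]]) + (0)·det([[28, x - 9, 7], [8, -2, 2], [12, -3, x + 1]]) - (1)·det([[28, x - 9, 0], [8, -2, x - 2], [12, -3, 0]]).

Evaluating gives χ_A(x) = x^4 - 8x^3 + 24x^2 - 32x + 16 = (x - 2)^4.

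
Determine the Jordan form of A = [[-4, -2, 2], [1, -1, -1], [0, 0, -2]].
The characteristic polynomial is det(xI - A) = (x + 2)^2(x + 3), so the eigenvalues are -3 (algebraic multiplicity 1), -2 (algebraic multiplicity 2).

For λ = -3: algebraic multiplicity 1 gives one 1×1 block.

For λ = -2: rank(A + 2I) = 1. The eigenspace has dimension 3 - 1 = 2, so there are 2 Jordan blocks; the rank sequence gives block sizes [1, 1].

Assembling the blocks gives the Jordan form J above.

J = [[-3, 0, 0], [0, -2, 0], [0, 0, -2]]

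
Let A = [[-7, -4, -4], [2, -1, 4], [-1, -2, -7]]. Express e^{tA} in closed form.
e^{tA} = [[(1 - 2*t)*e^{-5*t}, -4*t*e^{-5*t}, -4*t*e^{-5*t}], [2*t*e^{-5*t}, (4*t + 1)*e^{-5*t}, 4*t*e^{-5*t}], [-t*e^{-5*t}, -2*t*e^{-5*t}, (1 - 2*t)*e^{-5*t}]]

A has Jordan form J = [[-5, 1, 0], [0, -5, 0], [0, 0, -5]] with A = PJP^{-1}, so e^{tA} = P e^{tJ} P^{-1}.

For a Jordan block J_k(λ), e^{tJ_k(λ)} = e^{λt} · (I + tN + t^2 N^2/2! + ... + t^{k-1} N^{k-1}/(k-1)!) where N is the nilpotent superdiagonal part.

Assembling the blocks and conjugating back gives the entries of e^{tA} as shown above.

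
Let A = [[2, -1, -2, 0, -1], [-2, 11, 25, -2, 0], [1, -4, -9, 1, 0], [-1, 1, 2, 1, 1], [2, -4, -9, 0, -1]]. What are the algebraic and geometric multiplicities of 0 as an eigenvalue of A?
The characteristic polynomial is x(x - 1)^4, so the factor x appears with exponent 1: the algebraic multiplicity is 1.

rank(A) = 4, so the eigenspace has dimension 5 - 4 = 1: the geometric multiplicity is 1.

algebraic multiplicity 1, geometric multiplicity 1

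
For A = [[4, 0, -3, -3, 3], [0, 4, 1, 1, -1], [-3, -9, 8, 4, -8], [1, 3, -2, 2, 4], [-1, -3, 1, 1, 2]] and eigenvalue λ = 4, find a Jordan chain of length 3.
v_1 = [[-1, 0, 0, 0, 0]]^T, v_2 = [[0, 0, 3, -1, 1]]^T, v_3 = [[-3, 1, 0, 0, 0]]^T

We seek v_1 ∈ ker((A - 4I)^3) \ ker((A - 4I)^2), then set v_{i+1} = (A - 4I) v_i.

One such chain is v_1 = [[-1, 0, 0, 0, 0]]^T, v_2 = [[0, 0, 3, -1, 1]]^T, v_3 = [[-3, 1, 0, 0, 0]]^T. Check: (A - 4I) v_3 = [[0, 0, 0, 0, 0]]^T = 0.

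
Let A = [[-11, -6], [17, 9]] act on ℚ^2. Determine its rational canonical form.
R = [[0, -3], [1, -2]]

The invariant factors of A (the non-unit diagonal entries of the Smith normal form of xI - A over ℚ[x]) are x^2 + 2x + 3, each dividing the next. The characteristic polynomial is their product, x^2 + 2x + 3.

The rational canonical form is the block-diagonal matrix of companion matrices C(f_i):
R = [[0, -3], [1, -2]].

Note the characteristic polynomial does not split into linear factors over ℚ, so A has no Jordan form over ℚ; the rational canonical form exists over any field.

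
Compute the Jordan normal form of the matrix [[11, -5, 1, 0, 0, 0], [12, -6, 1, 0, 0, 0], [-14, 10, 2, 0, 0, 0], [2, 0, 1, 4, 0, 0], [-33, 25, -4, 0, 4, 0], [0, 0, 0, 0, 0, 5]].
J = [[-1, 0, 0, 0, 0, 0], [0, 4, 1, 0, 0, 0], [0, 0, 4, 0, 0, 0], [0, 0, 0, 4, 0, 0], [0, 0, 0, 0, 4, 0], [0, 0, 0, 0, 0, 5]]

The characteristic polynomial is det(xI - A) = (x - 5)(x - 4)^4(x + 1), so the eigenvalues are -1 (algebraic multiplicity 1), 4 (algebraic multiplicity 4), 5 (algebraic multiplicity 1).

For λ = -1: algebraic multiplicity 1 gives one 1×1 block.

For λ = 4: rank(A - 4I) = 3, rank((A - 4I)^2) = 2. The eigenspace has dimension 6 - 3 = 3, so there are 3 Jordan blocks; the rank sequence gives block sizes [2, 1, 1].

For λ = 5: algebraic multiplicity 1 gives one 1×1 block.

Assembling the blocks gives the Jordan form J above.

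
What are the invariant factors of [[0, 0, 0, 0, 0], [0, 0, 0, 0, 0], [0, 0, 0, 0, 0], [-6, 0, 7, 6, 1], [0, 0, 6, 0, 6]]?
x, x, x(x - 6)^2

The Jordan structure of A has elementary divisors x, x, x, (x - 6)^2. Arranging the block sizes at each eigenvalue in decreasing order and taking row products gives the invariant factors.

Invariant factors (smallest first, each dividing the next): x, x, x(x - 6)^2.

Check: the last factor x(x - 6)^2 is the minimal polynomial, and the product x^3(x - 6)^2 is the characteristic polynomial.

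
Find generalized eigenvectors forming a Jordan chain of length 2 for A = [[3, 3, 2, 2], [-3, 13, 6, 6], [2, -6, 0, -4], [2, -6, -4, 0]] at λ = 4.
We seek v_1 ∈ ker((A - 4I)^2) \ ker(A - 4I), then set v_{i+1} = (A - 4I) v_i.

One such chain is v_1 = [[0, 3, -3, -1]]^T, v_2 = [[1, 3, -2, -2]]^T. Check: (A - 4I) v_2 = [[0, 0, 0, 0]]^T = 0.

v_1 = [[0, 3, -3, -1]]^T, v_2 = [[1, 3, -2, -2]]^T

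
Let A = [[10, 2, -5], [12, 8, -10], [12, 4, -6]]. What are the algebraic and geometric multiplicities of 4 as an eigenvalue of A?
algebraic multiplicity 3, geometric multiplicity 2

The characteristic polynomial is (x - 4)^3, so the factor x - 4 appears with exponent 3: the algebraic multiplicity is 3.

rank(A - 4I) = 1, so the eigenspace has dimension 3 - 1 = 2: the geometric multiplicity is 2.

Since 2 < 3, A is not diagonalizable.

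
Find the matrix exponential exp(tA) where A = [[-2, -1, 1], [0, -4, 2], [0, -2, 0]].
e^{tA} = [[e^{-2*t}, -t*e^{-2*t}, t*e^{-2*t}], [0, (1 - 2*t)*e^{-2*t}, 2*t*e^{-2*t}], [0, -2*t*e^{-2*t}, (2*t + 1)*e^{-2*t}]]

A has Jordan form J = [[-2, 1, 0], [0, -2, 0], [0, 0, -2]] with A = PJP^{-1}, so e^{tA} = P e^{tJ} P^{-1}.

For a Jordan block J_k(λ), e^{tJ_k(λ)} = e^{λt} · (I + tN + t^2 N^2/2! + ... + t^{k-1} N^{k-1}/(k-1)!) where N is the nilpotent superdiagonal part.

Assembling the blocks and conjugating back gives the entries of e^{tA} as shown above.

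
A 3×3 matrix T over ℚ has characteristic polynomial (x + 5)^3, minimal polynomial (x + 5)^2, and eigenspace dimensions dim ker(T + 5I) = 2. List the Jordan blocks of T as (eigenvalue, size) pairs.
λ = -5: algebraic multiplicity 3 (exponent in χ_T), largest block size 2 (exponent in m_T), 2 blocks (geometric multiplicity). These force block sizes [2, 1].

Jordan blocks: (-5, 2), (-5, 1)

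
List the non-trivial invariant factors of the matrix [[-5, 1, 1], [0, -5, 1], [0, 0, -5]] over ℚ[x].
The Jordan structure of A has elementary divisors (x + 5)^3. Arranging the block sizes at each eigenvalue in decreasing order and taking row products gives the invariant factors.

Invariant factors (smallest first, each dividing the next): (x + 5)^3.

Check: the last factor (x + 5)^3 is the minimal polynomial, and the product (x + 5)^3 is the characteristic polynomial.

(x + 5)^3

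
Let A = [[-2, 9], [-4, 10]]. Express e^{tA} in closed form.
e^{tA} = [[(1 - 6*t)*e^{4*t}, 9*t*e^{4*t}], [-4*t*e^{4*t}, (6*t + 1)*e^{4*t}]]

A has Jordan form J = [[4, 1], [0, 4]] with A = PJP^{-1}, so e^{tA} = P e^{tJ} P^{-1}.

For a Jordan block J_k(λ), e^{tJ_k(λ)} = e^{λt} · (I + tN + t^2 N^2/2! + ... + t^{k-1} N^{k-1}/(k-1)!) where N is the nilpotent superdiagonal part.

Assembling the blocks and conjugating back gives the entries of e^{tA} as shown above.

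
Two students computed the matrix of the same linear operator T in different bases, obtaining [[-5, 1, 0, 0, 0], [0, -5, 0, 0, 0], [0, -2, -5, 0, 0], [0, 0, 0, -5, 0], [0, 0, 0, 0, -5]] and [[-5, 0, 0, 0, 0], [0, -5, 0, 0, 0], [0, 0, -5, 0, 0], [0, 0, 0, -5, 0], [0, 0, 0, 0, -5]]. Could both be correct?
Both have characteristic polynomial (x + 5)^5, but the minimal polynomial of A is (x + 5)^2 while the minimal polynomial of B is x + 5. The minimal polynomial is a similarity invariant, so A and B are not similar.

No.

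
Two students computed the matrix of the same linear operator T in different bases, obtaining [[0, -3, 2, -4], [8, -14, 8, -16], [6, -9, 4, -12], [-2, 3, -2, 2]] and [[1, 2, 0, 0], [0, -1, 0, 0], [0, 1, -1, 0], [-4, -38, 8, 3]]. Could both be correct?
No.

trace(A) = -8 but trace(B) = 2. The trace is a similarity invariant, so A and B are not similar.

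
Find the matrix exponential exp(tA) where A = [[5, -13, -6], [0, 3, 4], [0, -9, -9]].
A has Jordan form J = [[-3, 1, 0], [0, -3, 0], [0, 0, 5]] with A = PJP^{-1}, so e^{tA} = P e^{tJ} P^{-1}.

For a Jordan block J_k(λ), e^{tJ_k(λ)} = e^{λt} · (I + tN + t^2 N^2/2! + ... + t^{k-1} N^{k-1}/(k-1)!) where N is the nilpotent superdiagonal part.

Assembling the blocks and conjugating back gives the entries of e^{tA} as shown above.

e^{tA} = [[e^{5*t}, (3*t - 2*e^{8*t} + 2)*e^{-3*t}, (2*t - e^{8*t} + 1)*e^{-3*t}], [0, (6*t + 1)*e^{-3*t}, 4*t*e^{-3*t}], [0, -9*t*e^{-3*t}, (1 - 6*t)*e^{-3*t}]]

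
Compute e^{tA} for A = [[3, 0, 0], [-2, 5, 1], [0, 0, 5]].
e^{tA} = [[e^{3*t}, 0, 0], [-e^{5*t} + e^{3*t}, e^{5*t}, t*e^{5*t}], [0, 0, e^{5*t}]]

A has Jordan form J = [[3, 0, 0], [0, 5, 1], [0, 0, 5]] with A = PJP^{-1}, so e^{tA} = P e^{tJ} P^{-1}.

For a Jordan block J_k(λ), e^{tJ_k(λ)} = e^{λt} · (I + tN + t^2 N^2/2! + ... + t^{k-1} N^{k-1}/(k-1)!) where N is the nilpotent superdiagonal part.

Assembling the blocks and conjugating back gives the entries of e^{tA} as shown above.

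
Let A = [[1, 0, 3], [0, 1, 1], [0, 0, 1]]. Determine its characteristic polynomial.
xI - A = [[x - 1, 0, -3], [0, x - 1, -1], [0, 0, x - 1]].

Expanding det(xI - A) along the first row:
det(xI - A) = + (x - 1)·det([[x - 1, -1], [0, x - 1]]) - (0)·det([[0, -1], [0, x - 1]]) + (-3)·det([[0, x - 1], [0, 0]]).

Evaluating gives χ_A(x) = x^3 - 3x^2 + 3x - 1 = (x - 1)^3.

χ_A(x) = (x - 1)^3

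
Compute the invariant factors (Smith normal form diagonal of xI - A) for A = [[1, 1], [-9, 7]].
The Jordan structure of A has elementary divisors (x - 4)^2. Arranging the block sizes at each eigenvalue in decreasing order and taking row products gives the invariant factors.

Invariant factors (smallest first, each dividing the next): (x - 4)^2.

Check: the last factor (x - 4)^2 is the minimal polynomial, and the product (x - 4)^2 is the characteristic polynomial.

(x - 4)^2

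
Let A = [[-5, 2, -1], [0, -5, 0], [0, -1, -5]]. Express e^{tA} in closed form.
A has Jordan form J = [[-5, 1, 0], [0, -5, 1], [0, 0, -5]] with A = PJP^{-1}, so e^{tA} = P e^{tJ} P^{-1}.

For a Jordan block J_k(λ), e^{tJ_k(λ)} = e^{λt} · (I + tN + t^2 N^2/2! + ... + t^{k-1} N^{k-1}/(k-1)!) where N is the nilpotent superdiagonal part.

Assembling the blocks and conjugating back gives the entries of e^{tA} as shown above.

e^{tA} = [[e^{-5*t}, t*(t + 4)*e^{-5*t}/2, -t*e^{-5*t}], [0, e^{-5*t}, 0], [0, -t*e^{-5*t}, e^{-5*t}]]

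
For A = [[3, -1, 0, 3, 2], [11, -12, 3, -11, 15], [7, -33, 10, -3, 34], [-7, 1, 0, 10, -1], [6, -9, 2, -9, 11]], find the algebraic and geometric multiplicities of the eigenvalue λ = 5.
The characteristic polynomial is (x - 5)^2(x - 4)^3, so the factor x - 5 appears with exponent 2: the algebraic multiplicity is 2.

rank(A - 5I) = 4, so the eigenspace has dimension 5 - 4 = 1: the geometric multiplicity is 1.

Since 1 < 2, A is not diagonalizable.

algebraic multiplicity 2, geometric multiplicity 1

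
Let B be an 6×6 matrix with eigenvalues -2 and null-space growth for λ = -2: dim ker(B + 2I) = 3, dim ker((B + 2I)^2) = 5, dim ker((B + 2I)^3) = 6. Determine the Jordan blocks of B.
λ = -2: successive nullity increments [3, 2, 1] count blocks of size ≥ k; block sizes are [3, 2, 1].

Jordan blocks: (-2, 3), (-2, 2), (-2, 1)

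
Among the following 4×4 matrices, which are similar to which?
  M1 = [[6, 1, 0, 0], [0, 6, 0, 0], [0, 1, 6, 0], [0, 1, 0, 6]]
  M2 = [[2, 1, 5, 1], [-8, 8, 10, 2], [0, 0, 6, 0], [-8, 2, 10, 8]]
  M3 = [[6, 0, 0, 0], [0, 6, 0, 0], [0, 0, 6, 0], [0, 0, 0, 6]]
2 classes: {M1, M2}, {M3}

Characteristic polynomials: χ_{M1} = (x - 6)^4, χ_{M2} = (x - 6)^4, χ_{M3} = (x - 6)^4.

{M1, M2}: invariant factors x - 6, x - 6, (x - 6)^2.

{M3}: invariant factors x - 6, x - 6, x - 6, x - 6.

Matrices are similar if and only if their invariant-factor lists agree; the partition into similarity classes is {M1, M2}, {M3}.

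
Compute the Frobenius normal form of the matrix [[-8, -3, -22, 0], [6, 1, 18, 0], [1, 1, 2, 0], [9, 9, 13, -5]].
R = [[-5, 0, 0, 0], [0, 0, 0, 0], [0, 1, 0, 0], [0, 0, 1, -5]]

The invariant factors of A (the non-unit diagonal entries of the Smith normal form of xI - A over ℚ[x]) are x + 5, x^2(x + 5), each dividing the next. The characteristic polynomial is their product, x^2(x + 5)^2.

The rational canonical form is the block-diagonal matrix of companion matrices C(f_i):
R = [[-5, 0, 0, 0], [0, 0, 0, 0], [0, 1, 0, 0], [0, 0, 1, -5]].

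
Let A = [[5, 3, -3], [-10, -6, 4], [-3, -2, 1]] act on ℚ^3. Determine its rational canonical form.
R = [[0, 0, -2], [1, 0, 2], [0, 1, 0]]

The invariant factors of A (the non-unit diagonal entries of the Smith normal form of xI - A over ℚ[x]) are x^3 - 2x + 2, each dividing the next. The characteristic polynomial is their product, x^3 - 2x + 2.

The rational canonical form is the block-diagonal matrix of companion matrices C(f_i):
R = [[0, 0, -2], [1, 0, 2], [0, 1, 0]].

Note the characteristic polynomial does not split into linear factors over ℚ, so A has no Jordan form over ℚ; the rational canonical form exists over any field.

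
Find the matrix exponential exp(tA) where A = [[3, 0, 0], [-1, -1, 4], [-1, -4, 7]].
A has Jordan form J = [[3, 1, 0], [0, 3, 0], [0, 0, 3]] with A = PJP^{-1}, so e^{tA} = P e^{tJ} P^{-1}.

For a Jordan block J_k(λ), e^{tJ_k(λ)} = e^{λt} · (I + tN + t^2 N^2/2! + ... + t^{k-1} N^{k-1}/(k-1)!) where N is the nilpotent superdiagonal part.

Assembling the blocks and conjugating back gives the entries of e^{tA} as shown above.

e^{tA} = [[e^{3*t}, 0, 0], [-t*e^{3*t}, (1 - 4*t)*e^{3*t}, 4*t*e^{3*t}], [-t*e^{3*t}, -4*t*e^{3*t}, (4*t + 1)*e^{3*t}]]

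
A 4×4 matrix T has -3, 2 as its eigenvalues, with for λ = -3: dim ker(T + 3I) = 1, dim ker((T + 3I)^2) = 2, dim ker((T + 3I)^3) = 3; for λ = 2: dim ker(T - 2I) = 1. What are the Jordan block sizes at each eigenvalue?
λ = -3: successive nullity increments [1, 1, 1] count blocks of size ≥ k; block sizes are [3].
λ = 2: successive nullity increments [1] count blocks of size ≥ k; block sizes are [1].

Jordan blocks: (-3, 3), (2, 1)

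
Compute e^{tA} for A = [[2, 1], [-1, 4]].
A has Jordan form J = [[3, 1], [0, 3]] with A = PJP^{-1}, so e^{tA} = P e^{tJ} P^{-1}.

For a Jordan block J_k(λ), e^{tJ_k(λ)} = e^{λt} · (I + tN + t^2 N^2/2! + ... + t^{k-1} N^{k-1}/(k-1)!) where N is the nilpotent superdiagonal part.

Assembling the blocks and conjugating back gives the entries of e^{tA} as shown above.

e^{tA} = [[(1 - t)*e^{3*t}, t*e^{3*t}], [-t*e^{3*t}, (t + 1)*e^{3*t}]]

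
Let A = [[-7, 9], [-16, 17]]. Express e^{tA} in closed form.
A has Jordan form J = [[5, 1], [0, 5]] with A = PJP^{-1}, so e^{tA} = P e^{tJ} P^{-1}.

For a Jordan block J_k(λ), e^{tJ_k(λ)} = e^{λt} · (I + tN + t^2 N^2/2! + ... + t^{k-1} N^{k-1}/(k-1)!) where N is the nilpotent superdiagonal part.

Assembling the blocks and conjugating back gives the entries of e^{tA} as shown above.

e^{tA} = [[(1 - 12*t)*e^{5*t}, 9*t*e^{5*t}], [-16*t*e^{5*t}, (12*t + 1)*e^{5*t}]]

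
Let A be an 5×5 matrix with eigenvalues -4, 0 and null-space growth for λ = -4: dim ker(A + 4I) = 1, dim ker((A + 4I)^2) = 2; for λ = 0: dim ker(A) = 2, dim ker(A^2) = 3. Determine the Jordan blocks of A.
Jordan blocks: (-4, 2), (0, 2), (0, 1)

λ = -4: successive nullity increments [1, 1] count blocks of size ≥ k; block sizes are [2].
λ = 0: successive nullity increments [2, 1] count blocks of size ≥ k; block sizes are [2, 1].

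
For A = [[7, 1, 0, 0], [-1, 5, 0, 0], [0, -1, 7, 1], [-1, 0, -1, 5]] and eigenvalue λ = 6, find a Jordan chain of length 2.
We seek v_1 ∈ ker((A - 6I)^2) \ ker(A - 6I), then set v_{i+1} = (A - 6I) v_i.

One such chain is v_1 = [[0, 1, 0, 0]]^T, v_2 = [[1, -1, -1, 0]]^T. Check: (A - 6I) v_2 = [[0, 0, 0, 0]]^T = 0.

v_1 = [[0, 1, 0, 0]]^T, v_2 = [[1, -1, -1, 0]]^T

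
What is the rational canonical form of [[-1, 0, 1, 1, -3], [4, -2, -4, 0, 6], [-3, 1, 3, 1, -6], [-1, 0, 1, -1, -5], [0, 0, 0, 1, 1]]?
R = [[0, 0, 0, 0, 0], [0, 0, 0, 0, 0], [0, 1, 0, 0, -3], [0, 0, 1, 0, -4], [0, 0, 0, 1, 0]]

The invariant factors of A (the non-unit diagonal entries of the Smith normal form of xI - A over ℚ[x]) are x, x(x^3 + 4x + 3), each dividing the next. The characteristic polynomial is their product, x^2(x^3 + 4x + 3).

The rational canonical form is the block-diagonal matrix of companion matrices C(f_i):
R = [[0, 0, 0, 0, 0], [0, 0, 0, 0, 0], [0, 1, 0, 0, -3], [0, 0, 1, 0, -4], [0, 0, 0, 1, 0]].

Note the characteristic polynomial does not split into linear factors over ℚ, so A has no Jordan form over ℚ; the rational canonical form exists over any field.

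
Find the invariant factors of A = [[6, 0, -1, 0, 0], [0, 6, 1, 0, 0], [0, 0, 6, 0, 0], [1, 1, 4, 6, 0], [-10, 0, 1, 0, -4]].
(x - 6)^2, (x - 6)^2(x + 4)

The Jordan structure of A has elementary divisors (x + 4), (x - 6)^2, (x - 6)^2. Arranging the block sizes at each eigenvalue in decreasing order and taking row products gives the invariant factors.

Invariant factors (smallest first, each dividing the next): (x - 6)^2, (x - 6)^2(x + 4).

Check: the last factor (x - 6)^2(x + 4) is the minimal polynomial, and the product (x - 6)^4(x + 4) is the characteristic polynomial.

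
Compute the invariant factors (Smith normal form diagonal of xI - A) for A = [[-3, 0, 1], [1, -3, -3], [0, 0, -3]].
(x + 3)^3

The Jordan structure of A has elementary divisors (x + 3)^3. Arranging the block sizes at each eigenvalue in decreasing order and taking row products gives the invariant factors.

Invariant factors (smallest first, each dividing the next): (x + 3)^3.

Check: the last factor (x + 3)^3 is the minimal polynomial, and the product (x + 3)^3 is the characteristic polynomial.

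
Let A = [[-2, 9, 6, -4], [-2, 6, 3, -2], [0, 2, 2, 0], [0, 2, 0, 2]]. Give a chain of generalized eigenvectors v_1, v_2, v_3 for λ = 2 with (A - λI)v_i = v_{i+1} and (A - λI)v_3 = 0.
v_1 = [[0, 0, 1, 1]]^T, v_2 = [[2, 1, 0, 0]]^T, v_3 = [[1, 0, 2, 2]]^T

We seek v_1 ∈ ker((A - 2I)^3) \ ker((A - 2I)^2), then set v_{i+1} = (A - 2I) v_i.

One such chain is v_1 = [[0, 0, 1, 1]]^T, v_2 = [[2, 1, 0, 0]]^T, v_3 = [[1, 0, 2, 2]]^T. Check: (A - 2I) v_3 = [[0, 0, 0, 0]]^T = 0.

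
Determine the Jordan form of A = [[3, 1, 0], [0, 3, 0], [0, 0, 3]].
J = [[3, 1, 0], [0, 3, 0], [0, 0, 3]]

The characteristic polynomial is det(xI - A) = (x - 3)^3, so the eigenvalues are 3 (algebraic multiplicity 3).

For λ = 3: rank(A - 3I) = 1, rank((A - 3I)^2) = 0. The eigenspace has dimension 3 - 1 = 2, so there are 2 Jordan blocks; the rank sequence gives block sizes [2, 1].

Assembling the blocks gives the Jordan form J above.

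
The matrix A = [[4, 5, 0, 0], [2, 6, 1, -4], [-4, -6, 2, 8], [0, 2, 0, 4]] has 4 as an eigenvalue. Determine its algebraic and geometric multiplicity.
algebraic multiplicity 4, geometric multiplicity 2

The characteristic polynomial is (x - 4)^4, so the factor x - 4 appears with exponent 4: the algebraic multiplicity is 4.

rank(A - 4I) = 2, so the eigenspace has dimension 4 - 2 = 2: the geometric multiplicity is 2.

Since 2 < 4, A is not diagonalizable.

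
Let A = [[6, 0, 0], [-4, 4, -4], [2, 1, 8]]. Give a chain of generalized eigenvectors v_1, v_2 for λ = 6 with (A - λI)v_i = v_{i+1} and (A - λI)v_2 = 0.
v_1 = [[0, 5, -2]]^T, v_2 = [[0, -2, 1]]^T

We seek v_1 ∈ ker((A - 6I)^2) \ ker(A - 6I), then set v_{i+1} = (A - 6I) v_i.

One such chain is v_1 = [[0, 5, -2]]^T, v_2 = [[0, -2, 1]]^T. Check: (A - 6I) v_2 = [[0, 0, 0]]^T = 0.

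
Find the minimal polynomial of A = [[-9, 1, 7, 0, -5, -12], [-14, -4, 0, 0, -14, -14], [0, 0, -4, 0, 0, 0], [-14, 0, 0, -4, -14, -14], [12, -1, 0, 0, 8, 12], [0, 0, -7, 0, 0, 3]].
The characteristic polynomial factors as (x - 3)^2(x + 4)^4. The minimal polynomial is ∏(x - λ)^{k_λ} where k_λ is the size of the largest Jordan block at λ.

For λ = -4: rank(A + 4I) = 3, and the largest Jordan block has size 2 (the smallest k with rank((A + 4I)^k) = rank((A + 4I)^(k+1))).
For λ = 3: rank(A - 3I) = 4, and the largest Jordan block has size 1 (the smallest k with rank((A - 3I)^k) = rank((A - 3I)^(k+1))).

So m_A(x) = (x - 3)(x + 4)^2.

m_A(x) = (x - 3)(x + 4)^2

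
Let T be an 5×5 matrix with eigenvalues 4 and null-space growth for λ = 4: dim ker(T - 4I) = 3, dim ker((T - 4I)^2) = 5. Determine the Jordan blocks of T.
λ = 4: successive nullity increments [3, 2] count blocks of size ≥ k; block sizes are [2, 2, 1].

Jordan blocks: (4, 2), (4, 2), (4, 1)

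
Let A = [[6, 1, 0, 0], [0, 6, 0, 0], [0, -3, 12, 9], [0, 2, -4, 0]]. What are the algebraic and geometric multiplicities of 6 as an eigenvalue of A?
The characteristic polynomial is (x - 6)^4, so the factor x - 6 appears with exponent 4: the algebraic multiplicity is 4.

rank(A - 6I) = 2, so the eigenspace has dimension 4 - 2 = 2: the geometric multiplicity is 2.

Since 2 < 4, A is not diagonalizable.

algebraic multiplicity 4, geometric multiplicity 2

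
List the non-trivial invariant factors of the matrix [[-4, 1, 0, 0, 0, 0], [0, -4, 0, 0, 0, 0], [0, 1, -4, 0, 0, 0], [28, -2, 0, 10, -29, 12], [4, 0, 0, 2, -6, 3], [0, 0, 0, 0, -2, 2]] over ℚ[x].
x + 4, (x - 2)^3(x + 4)^2

The Jordan structure of A has elementary divisors (x + 4)^2, (x + 4), (x - 2)^3. Arranging the block sizes at each eigenvalue in decreasing order and taking row products gives the invariant factors.

Invariant factors (smallest first, each dividing the next): x + 4, (x - 2)^3(x + 4)^2.

Check: the last factor (x - 2)^3(x + 4)^2 is the minimal polynomial, and the product (x - 2)^3(x + 4)^3 is the characteristic polynomial.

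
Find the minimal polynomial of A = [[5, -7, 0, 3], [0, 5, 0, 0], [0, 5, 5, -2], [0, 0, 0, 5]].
m_A(x) = (x - 5)^2

The characteristic polynomial factors as (x - 5)^4. The minimal polynomial is ∏(x - λ)^{k_λ} where k_λ is the size of the largest Jordan block at λ.

For λ = 5: rank(A - 5I) = 2, and the largest Jordan block has size 2 (the smallest k with rank((A - 5I)^k) = rank((A - 5I)^(k+1))).

So m_A(x) = (x - 5)^2.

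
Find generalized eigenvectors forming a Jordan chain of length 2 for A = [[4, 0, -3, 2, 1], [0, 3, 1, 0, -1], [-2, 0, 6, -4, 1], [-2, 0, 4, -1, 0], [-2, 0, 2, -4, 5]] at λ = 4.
v_1 = [[1, -1, 1, 0, 2]]^T, v_2 = [[-1, 0, 2, 2, 2]]^T

We seek v_1 ∈ ker((A - 4I)^2) \ ker(A - 4I), then set v_{i+1} = (A - 4I) v_i.

One such chain is v_1 = [[1, -1, 1, 0, 2]]^T, v_2 = [[-1, 0, 2, 2, 2]]^T. Check: (A - 4I) v_2 = [[0, 0, 0, 0, 0]]^T = 0.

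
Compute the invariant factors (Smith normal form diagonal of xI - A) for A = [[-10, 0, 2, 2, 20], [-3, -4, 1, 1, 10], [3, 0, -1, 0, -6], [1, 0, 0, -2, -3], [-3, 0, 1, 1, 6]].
The Jordan structure of A has elementary divisors (x + 4), (x + 4), (x + 1)^3. Arranging the block sizes at each eigenvalue in decreasing order and taking row products gives the invariant factors.

Invariant factors (smallest first, each dividing the next): x + 4, (x + 1)^3(x + 4).

Check: the last factor (x + 1)^3(x + 4) is the minimal polynomial, and the product (x + 1)^3(x + 4)^2 is the characteristic polynomial.

x + 4, (x + 1)^3(x + 4)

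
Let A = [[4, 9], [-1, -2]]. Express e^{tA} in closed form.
A has Jordan form J = [[1, 1], [0, 1]] with A = PJP^{-1}, so e^{tA} = P e^{tJ} P^{-1}.

For a Jordan block J_k(λ), e^{tJ_k(λ)} = e^{λt} · (I + tN + t^2 N^2/2! + ... + t^{k-1} N^{k-1}/(k-1)!) where N is the nilpotent superdiagonal part.

Assembling the blocks and conjugating back gives the entries of e^{tA} as shown above.

e^{tA} = [[(3*t + 1)*e^{t}, 9*t*e^{t}], [-t*e^{t}, (1 - 3*t)*e^{t}]]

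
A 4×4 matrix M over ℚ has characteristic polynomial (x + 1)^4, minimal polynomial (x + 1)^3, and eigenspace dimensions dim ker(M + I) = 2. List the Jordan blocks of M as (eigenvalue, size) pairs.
Jordan blocks: (-1, 3), (-1, 1)

λ = -1: algebraic multiplicity 4 (exponent in χ_M), largest block size 3 (exponent in m_M), 2 blocks (geometric multiplicity). These force block sizes [3, 1].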